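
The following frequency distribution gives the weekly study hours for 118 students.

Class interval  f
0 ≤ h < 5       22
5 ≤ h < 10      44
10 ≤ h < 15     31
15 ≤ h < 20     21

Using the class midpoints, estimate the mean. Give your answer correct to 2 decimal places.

9.66

Midpoints: 2.5, 7.5, 12.5, 17.5
Σfm = 22×2.5 + 44×7.5 + 31×12.5 + 21×17.5 = 1140
n = Σf = 118
Mean = 1140 / 118 = 9.6610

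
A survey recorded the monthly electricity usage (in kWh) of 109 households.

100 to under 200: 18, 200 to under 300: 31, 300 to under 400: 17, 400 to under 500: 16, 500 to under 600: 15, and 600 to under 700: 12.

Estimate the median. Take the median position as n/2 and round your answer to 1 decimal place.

Cumulative frequencies: 18, 49, 66, 82, 97, 109
n = 109; position = n/2 = 54.5.
This falls in the class 300 to under 400: L = 300, F = 49, f = 17, h = 100.
Median ≈ 300 + ((54.5 − 49) / 17) × 100 = 332.3529

332.4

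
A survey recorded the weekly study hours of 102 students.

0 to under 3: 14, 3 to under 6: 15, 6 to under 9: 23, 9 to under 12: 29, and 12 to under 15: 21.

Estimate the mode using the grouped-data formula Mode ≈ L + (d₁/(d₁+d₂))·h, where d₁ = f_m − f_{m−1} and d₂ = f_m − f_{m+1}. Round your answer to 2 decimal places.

10.29

Modal class: 9 to under 12 (highest frequency 29).
d₁ = 29 − 23 = 6, d₂ = 29 − 21 = 8
Mode ≈ 9 + (6/(6+8)) × 3 = 9 + 1.2857 = 10.2857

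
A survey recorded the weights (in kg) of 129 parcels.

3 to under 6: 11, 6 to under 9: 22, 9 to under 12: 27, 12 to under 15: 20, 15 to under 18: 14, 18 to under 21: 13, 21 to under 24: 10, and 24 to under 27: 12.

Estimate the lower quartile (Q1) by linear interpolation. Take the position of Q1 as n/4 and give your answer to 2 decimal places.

8.90

Cumulative frequencies: 11, 33, 60, 80, 94, 107, 117, 129
n = 129; position = n/4 = 32.25.
This falls in the class 6 to under 9: L = 6, F = 11, f = 22, h = 3.
Lower quartile ≈ 6 + ((32.25 − 11) / 22) × 3 = 8.8977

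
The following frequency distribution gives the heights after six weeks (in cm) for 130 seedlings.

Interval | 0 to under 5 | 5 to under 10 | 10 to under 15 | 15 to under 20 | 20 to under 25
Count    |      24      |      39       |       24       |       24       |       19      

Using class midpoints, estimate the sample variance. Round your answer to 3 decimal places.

44.611

Midpoints: 2.5, 7.5, 12.5, 17.5, 22.5
n = 130, Σfm = 1500, mean = 11.5385
Σfm² = 23062.5
Σf(m − x̄)² = Σfm² − (Σfm)²/n = 23062.5 − 1500²/130 = 5754.8077
Sample variance = 5754.8077 / 129 = 44.6109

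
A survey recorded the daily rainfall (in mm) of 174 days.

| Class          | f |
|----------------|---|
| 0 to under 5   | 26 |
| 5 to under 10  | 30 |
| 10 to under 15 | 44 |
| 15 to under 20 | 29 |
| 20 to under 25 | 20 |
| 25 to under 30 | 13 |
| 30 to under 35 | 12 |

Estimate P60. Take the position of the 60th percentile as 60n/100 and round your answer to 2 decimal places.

15.76

Cumulative frequencies: 26, 56, 100, 129, 149, 162, 174
n = 174; position = 60n/100 = 104.4.
This falls in the class 15 to under 20: L = 15, F = 100, f = 29, h = 5.
60th percentile ≈ 15 + ((104.4 − 100) / 29) × 5 = 15.7586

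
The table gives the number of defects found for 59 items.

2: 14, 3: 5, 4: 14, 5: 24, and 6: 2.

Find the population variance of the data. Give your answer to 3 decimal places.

Values: 2, 3, 4, 5, 6
n = 59, Σfx = 231, mean = 3.9153
Σfx² = 997
Σf(x − x̄)² = Σfx² − (Σfx)²/n = 997 − 231²/59 = 92.5763
Population variance = 92.5763 / 59 = 1.5691

1.569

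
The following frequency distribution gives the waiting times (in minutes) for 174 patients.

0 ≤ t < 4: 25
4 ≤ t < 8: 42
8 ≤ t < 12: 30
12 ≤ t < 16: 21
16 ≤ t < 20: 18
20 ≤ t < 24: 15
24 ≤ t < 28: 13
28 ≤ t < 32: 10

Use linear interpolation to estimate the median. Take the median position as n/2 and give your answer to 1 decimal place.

10.7

Cumulative frequencies: 25, 67, 97, 118, 136, 151, 164, 174
n = 174; position = n/2 = 87.
This falls in the class 8 ≤ t < 12: L = 8, F = 67, f = 30, h = 4.
Median ≈ 8 + ((87 − 67) / 30) × 4 = 10.6667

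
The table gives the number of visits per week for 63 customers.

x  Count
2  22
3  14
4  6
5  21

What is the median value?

Cumulative frequencies: 22, 36, 42, 63
n = 63, so the median is the value in position (n+1)/2 = 32.
Position 32 falls at value 3.

3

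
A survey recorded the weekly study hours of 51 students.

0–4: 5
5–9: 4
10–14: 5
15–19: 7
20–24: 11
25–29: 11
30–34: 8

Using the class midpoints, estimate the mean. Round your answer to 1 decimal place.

19.8

Midpoints: 2, 7, 12, 17, 22, 27, 32
Σfm = 5×2 + 4×7 + 5×12 + 7×17 + 11×22 + 11×27 + 8×32 = 1012
n = Σf = 51
Mean = 1012 / 51 = 19.8431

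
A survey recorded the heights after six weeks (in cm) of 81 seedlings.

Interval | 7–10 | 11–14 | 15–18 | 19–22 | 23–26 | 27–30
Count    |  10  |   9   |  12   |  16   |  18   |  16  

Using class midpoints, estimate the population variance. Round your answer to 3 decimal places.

43.213

Midpoints: 8.5, 12.5, 16.5, 20.5, 24.5, 28.5
n = 81, Σfm = 1620.5, mean = 20.0062
Σfm² = 35920.25
Σf(m − x̄)² = Σfm² − (Σfm)²/n = 35920.25 − 1620.5²/81 = 3500.2469
Population variance = 3500.2469 / 81 = 43.2129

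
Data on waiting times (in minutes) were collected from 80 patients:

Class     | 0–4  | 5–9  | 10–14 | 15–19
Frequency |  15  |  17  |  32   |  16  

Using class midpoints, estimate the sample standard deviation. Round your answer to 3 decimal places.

Midpoints: 2, 7, 12, 17
n = 80, Σfm = 805, mean = 10.0625
Σfm² = 10125
Σf(m − x̄)² = Σfm² − (Σfm)²/n = 10125 − 805²/80 = 2024.6875
Sample variance = 2024.6875 / 79 = 25.6290
Standard deviation = √25.6290 = 5.0625

5.063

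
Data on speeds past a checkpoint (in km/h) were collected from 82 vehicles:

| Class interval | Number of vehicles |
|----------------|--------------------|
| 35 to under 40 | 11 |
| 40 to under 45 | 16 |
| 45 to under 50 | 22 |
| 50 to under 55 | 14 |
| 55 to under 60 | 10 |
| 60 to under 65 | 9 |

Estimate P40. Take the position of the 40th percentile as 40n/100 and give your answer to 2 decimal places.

Cumulative frequencies: 11, 27, 49, 63, 73, 82
n = 82; position = 40n/100 = 32.8.
This falls in the class 45 to under 50: L = 45, F = 27, f = 22, h = 5.
40th percentile ≈ 45 + ((32.8 − 27) / 22) × 5 = 46.3182

46.32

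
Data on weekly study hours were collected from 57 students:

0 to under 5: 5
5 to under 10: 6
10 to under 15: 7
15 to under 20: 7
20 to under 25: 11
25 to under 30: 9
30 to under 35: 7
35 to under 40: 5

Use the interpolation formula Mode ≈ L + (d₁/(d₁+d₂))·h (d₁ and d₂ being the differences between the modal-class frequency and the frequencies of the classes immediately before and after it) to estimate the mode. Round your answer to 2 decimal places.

Modal class: 20 to under 25 (highest frequency 11).
d₁ = 11 − 7 = 4, d₂ = 11 − 9 = 2
Mode ≈ 20 + (4/(4+2)) × 5 = 20 + 3.3333 = 23.3333

23.33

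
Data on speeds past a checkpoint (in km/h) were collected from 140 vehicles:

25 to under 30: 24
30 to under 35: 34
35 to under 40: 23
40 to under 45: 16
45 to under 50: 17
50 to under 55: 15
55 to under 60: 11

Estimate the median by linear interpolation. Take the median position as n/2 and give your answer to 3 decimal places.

37.609

Cumulative frequencies: 24, 58, 81, 97, 114, 129, 140
n = 140; position = n/2 = 70.
This falls in the class 35 to under 40: L = 35, F = 58, f = 23, h = 5.
Median ≈ 35 + ((70 − 58) / 23) × 5 = 37.6087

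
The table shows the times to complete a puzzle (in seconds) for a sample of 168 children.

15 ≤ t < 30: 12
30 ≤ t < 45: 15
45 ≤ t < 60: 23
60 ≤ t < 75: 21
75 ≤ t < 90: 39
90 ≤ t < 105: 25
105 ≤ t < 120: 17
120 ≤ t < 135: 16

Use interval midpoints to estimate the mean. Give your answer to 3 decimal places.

Midpoints: 22.5, 37.5, 52.5, 67.5, 82.5, 97.5, 112.5, 127.5
Σfm = 12×22.5 + 15×37.5 + 23×52.5 + 21×67.5 + 39×82.5 + 25×97.5 + 17×112.5 + 16×127.5 = 13065
n = Σf = 168
Mean = 13065 / 168 = 77.7679

77.768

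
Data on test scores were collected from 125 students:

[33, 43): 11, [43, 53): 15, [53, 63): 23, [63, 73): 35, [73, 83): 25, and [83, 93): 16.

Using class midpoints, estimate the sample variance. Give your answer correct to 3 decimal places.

Midpoints: 38, 48, 58, 68, 78, 88
n = 125, Σfm = 8210, mean = 65.6800
Σfm² = 565660
Σf(m − x̄)² = Σfm² − (Σfm)²/n = 565660 − 8210²/125 = 26427.2000
Sample variance = 26427.2000 / 124 = 213.1226

213.123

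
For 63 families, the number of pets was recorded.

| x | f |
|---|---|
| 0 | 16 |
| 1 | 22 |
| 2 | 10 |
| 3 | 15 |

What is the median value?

Cumulative frequencies: 16, 38, 48, 63
n = 63, so the median is the value in position (n+1)/2 = 32.
Position 32 falls at value 1.

1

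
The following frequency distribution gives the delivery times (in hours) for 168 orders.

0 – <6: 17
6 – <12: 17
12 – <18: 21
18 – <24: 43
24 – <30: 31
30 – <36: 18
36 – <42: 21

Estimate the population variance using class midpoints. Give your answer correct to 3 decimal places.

113.694

Midpoints: 3, 9, 15, 21, 27, 33, 39
n = 168, Σfm = 3672, mean = 21.8571
Σfm² = 99360
Σf(m − x̄)² = Σfm² − (Σfm)²/n = 99360 − 3672²/168 = 19100.5714
Population variance = 19100.5714 / 168 = 113.6939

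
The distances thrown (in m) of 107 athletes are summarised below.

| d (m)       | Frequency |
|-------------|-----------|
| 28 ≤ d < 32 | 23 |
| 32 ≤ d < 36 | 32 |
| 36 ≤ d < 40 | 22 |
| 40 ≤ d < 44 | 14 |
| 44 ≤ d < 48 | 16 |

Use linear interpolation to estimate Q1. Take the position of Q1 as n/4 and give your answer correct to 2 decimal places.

32.47

Cumulative frequencies: 23, 55, 77, 91, 107
n = 107; position = n/4 = 26.75.
This falls in the class 32 ≤ d < 36: L = 32, F = 23, f = 32, h = 4.
Lower quartile ≈ 32 + ((26.75 − 23) / 32) × 4 = 32.4688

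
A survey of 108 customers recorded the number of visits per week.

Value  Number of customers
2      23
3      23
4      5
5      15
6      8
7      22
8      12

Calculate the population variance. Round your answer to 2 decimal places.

Values: 2, 3, 4, 5, 6, 7, 8
n = 108, Σfx = 508, mean = 4.7037
Σfx² = 2888
Σf(x − x̄)² = Σfx² − (Σfx)²/n = 2888 − 508²/108 = 498.5185
Population variance = 498.5185 / 108 = 4.6159

4.62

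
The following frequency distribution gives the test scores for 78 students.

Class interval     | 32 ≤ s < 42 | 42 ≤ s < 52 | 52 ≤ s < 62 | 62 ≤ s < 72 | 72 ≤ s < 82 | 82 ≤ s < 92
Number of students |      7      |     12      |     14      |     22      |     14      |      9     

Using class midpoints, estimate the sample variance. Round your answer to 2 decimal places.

Midpoints: 37, 47, 57, 67, 77, 87
n = 78, Σfm = 4956, mean = 63.5385
Σfm² = 331462
Σf(m − x̄)² = Σfm² − (Σfm)²/n = 331462 − 4956²/78 = 16565.3846
Sample variance = 16565.3846 / 77 = 215.1349

215.13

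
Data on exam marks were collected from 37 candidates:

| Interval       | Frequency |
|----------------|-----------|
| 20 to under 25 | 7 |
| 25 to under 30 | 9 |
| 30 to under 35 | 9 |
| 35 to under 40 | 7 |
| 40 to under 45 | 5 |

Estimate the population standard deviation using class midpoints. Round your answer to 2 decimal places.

6.53

Midpoints: 22.5, 27.5, 32.5, 37.5, 42.5
n = 37, Σfm = 1172.5, mean = 31.6892
Σfm² = 38731.25
Σf(m − x̄)² = Σfm² − (Σfm)²/n = 38731.25 − 1172.5²/37 = 1575.6757
Population variance = 1575.6757 / 37 = 42.5858
Standard deviation = √42.5858 = 6.5258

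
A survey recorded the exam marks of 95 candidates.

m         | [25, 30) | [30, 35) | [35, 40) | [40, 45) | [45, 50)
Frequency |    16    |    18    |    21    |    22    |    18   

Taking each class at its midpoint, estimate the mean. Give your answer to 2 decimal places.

37.92

Midpoints: 27.5, 32.5, 37.5, 42.5, 47.5
Σfm = 16×27.5 + 18×32.5 + 21×37.5 + 22×42.5 + 18×47.5 = 3602.5
n = Σf = 95
Mean = 3602.5 / 95 = 37.9211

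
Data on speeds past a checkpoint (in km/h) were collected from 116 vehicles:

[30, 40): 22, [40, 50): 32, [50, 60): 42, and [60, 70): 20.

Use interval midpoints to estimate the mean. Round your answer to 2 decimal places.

50.17

Midpoints: 35, 45, 55, 65
Σfm = 22×35 + 32×45 + 42×55 + 20×65 = 5820
n = Σf = 116
Mean = 5820 / 116 = 50.1724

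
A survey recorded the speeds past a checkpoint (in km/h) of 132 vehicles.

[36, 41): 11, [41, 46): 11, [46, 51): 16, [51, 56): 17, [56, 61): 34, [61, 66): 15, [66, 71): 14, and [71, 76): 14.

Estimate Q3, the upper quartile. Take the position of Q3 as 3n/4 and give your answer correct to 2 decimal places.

64.33

Cumulative frequencies: 11, 22, 38, 55, 89, 104, 118, 132
n = 132; position = 3n/4 = 99.
This falls in the class [61, 66): L = 61, F = 89, f = 15, h = 5.
Upper quartile ≈ 61 + ((99 − 89) / 15) × 5 = 64.3333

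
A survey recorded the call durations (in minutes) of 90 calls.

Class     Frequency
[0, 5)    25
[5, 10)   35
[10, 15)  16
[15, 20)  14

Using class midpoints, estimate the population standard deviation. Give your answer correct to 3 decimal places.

5.082

Midpoints: 2.5, 7.5, 12.5, 17.5
n = 90, Σfm = 770, mean = 8.5556
Σfm² = 8912.5
Σf(m − x̄)² = Σfm² − (Σfm)²/n = 8912.5 − 770²/90 = 2324.7222
Population variance = 2324.7222 / 90 = 25.8302
Standard deviation = √25.8302 = 5.0823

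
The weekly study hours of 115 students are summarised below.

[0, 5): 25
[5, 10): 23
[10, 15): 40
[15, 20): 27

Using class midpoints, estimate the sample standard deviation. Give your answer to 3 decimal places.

5.372

Midpoints: 2.5, 7.5, 12.5, 17.5
n = 115, Σfm = 1207.5, mean = 10.5000
Σfm² = 15968.75
Σf(m − x̄)² = Σfm² − (Σfm)²/n = 15968.75 − 1207.5²/115 = 3290.0000
Sample variance = 3290.0000 / 114 = 28.8596
Standard deviation = √28.8596 = 5.3721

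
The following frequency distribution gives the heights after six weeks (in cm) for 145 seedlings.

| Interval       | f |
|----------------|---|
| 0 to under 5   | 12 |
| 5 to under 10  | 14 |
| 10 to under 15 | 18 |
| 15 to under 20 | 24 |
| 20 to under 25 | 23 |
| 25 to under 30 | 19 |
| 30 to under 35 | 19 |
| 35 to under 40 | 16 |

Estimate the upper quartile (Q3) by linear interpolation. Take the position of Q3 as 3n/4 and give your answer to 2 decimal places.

29.67

Cumulative frequencies: 12, 26, 44, 68, 91, 110, 129, 145
n = 145; position = 3n/4 = 108.75.
This falls in the class 25 to under 30: L = 25, F = 91, f = 19, h = 5.
Upper quartile ≈ 25 + ((108.75 − 91) / 19) × 5 = 29.6711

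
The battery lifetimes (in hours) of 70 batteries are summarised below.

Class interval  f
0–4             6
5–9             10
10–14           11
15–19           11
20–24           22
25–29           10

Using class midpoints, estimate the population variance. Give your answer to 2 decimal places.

Midpoints: 2, 7, 12, 17, 22, 27
n = 70, Σfm = 1155, mean = 16.5000
Σfm² = 23215
Σf(m − x̄)² = Σfm² − (Σfm)²/n = 23215 − 1155²/70 = 4157.5000
Population variance = 4157.5000 / 70 = 59.3929

59.39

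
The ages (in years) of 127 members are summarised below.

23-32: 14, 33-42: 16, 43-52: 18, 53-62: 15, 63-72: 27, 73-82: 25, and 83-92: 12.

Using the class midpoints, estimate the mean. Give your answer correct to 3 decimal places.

59.154

Midpoints: 27.5, 37.5, 47.5, 57.5, 67.5, 77.5, 87.5
Σfm = 14×27.5 + 16×37.5 + 18×47.5 + 15×57.5 + 27×67.5 + 25×77.5 + 12×87.5 = 7512.5
n = Σf = 127
Mean = 7512.5 / 127 = 59.1535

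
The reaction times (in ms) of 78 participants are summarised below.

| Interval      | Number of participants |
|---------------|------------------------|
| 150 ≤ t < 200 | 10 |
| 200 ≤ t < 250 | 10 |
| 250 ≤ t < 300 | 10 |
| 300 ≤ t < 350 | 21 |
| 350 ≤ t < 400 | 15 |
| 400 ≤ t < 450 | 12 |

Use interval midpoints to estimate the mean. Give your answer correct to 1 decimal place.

311.5

Midpoints: 175, 225, 275, 325, 375, 425
Σfm = 10×175 + 10×225 + 10×275 + 21×325 + 15×375 + 12×425 = 24300
n = Σf = 78
Mean = 24300 / 78 = 311.5385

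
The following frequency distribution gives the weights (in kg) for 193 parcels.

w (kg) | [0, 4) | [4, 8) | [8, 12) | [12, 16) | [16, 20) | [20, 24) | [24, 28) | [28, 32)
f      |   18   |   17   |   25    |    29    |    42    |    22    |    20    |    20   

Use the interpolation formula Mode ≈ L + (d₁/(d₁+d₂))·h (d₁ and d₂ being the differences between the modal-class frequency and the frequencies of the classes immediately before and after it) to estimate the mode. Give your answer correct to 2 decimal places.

Modal class: [16, 20) (highest frequency 42).
d₁ = 42 − 29 = 13, d₂ = 42 − 22 = 20
Mode ≈ 16 + (13/(13+20)) × 4 = 16 + 1.5758 = 17.5758

17.58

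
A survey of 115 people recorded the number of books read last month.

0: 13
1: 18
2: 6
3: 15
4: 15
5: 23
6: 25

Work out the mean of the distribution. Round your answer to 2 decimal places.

3.48

Values: 0, 1, 2, 3, 4, 5, 6
Σfx = 13×0 + 18×1 + 6×2 + 15×3 + 15×4 + 23×5 + 25×6 = 400
n = Σf = 115
Mean = 400 / 115 = 3.4783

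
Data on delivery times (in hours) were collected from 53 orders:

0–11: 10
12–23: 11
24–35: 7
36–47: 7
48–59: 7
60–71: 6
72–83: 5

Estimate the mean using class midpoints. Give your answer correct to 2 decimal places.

Midpoints: 5.5, 17.5, 29.5, 41.5, 53.5, 65.5, 77.5
Σfm = 10×5.5 + 11×17.5 + 7×29.5 + 7×41.5 + 7×53.5 + 6×65.5 + 5×77.5 = 1899.5
n = Σf = 53
Mean = 1899.5 / 53 = 35.8396

35.84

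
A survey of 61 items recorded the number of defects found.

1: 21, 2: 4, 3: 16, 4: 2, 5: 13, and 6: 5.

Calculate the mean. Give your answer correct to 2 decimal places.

2.95

Values: 1, 2, 3, 4, 5, 6
Σfx = 21×1 + 4×2 + 16×3 + 2×4 + 13×5 + 5×6 = 180
n = Σf = 61
Mean = 180 / 61 = 2.9508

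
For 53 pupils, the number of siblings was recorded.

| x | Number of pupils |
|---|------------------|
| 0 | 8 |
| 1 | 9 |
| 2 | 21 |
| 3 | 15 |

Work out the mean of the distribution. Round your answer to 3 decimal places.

Values: 0, 1, 2, 3
Σfx = 8×0 + 9×1 + 21×2 + 15×3 = 96
n = Σf = 53
Mean = 96 / 53 = 1.8113

1.811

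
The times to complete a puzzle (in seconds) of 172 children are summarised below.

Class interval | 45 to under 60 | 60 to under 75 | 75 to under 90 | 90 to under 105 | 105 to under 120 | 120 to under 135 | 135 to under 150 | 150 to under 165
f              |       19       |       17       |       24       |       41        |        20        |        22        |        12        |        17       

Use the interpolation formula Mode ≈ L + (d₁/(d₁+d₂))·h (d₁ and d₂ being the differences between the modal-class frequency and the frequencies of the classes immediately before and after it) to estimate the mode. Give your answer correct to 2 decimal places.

Modal class: 90 to under 105 (highest frequency 41).
d₁ = 41 − 24 = 17, d₂ = 41 − 20 = 21
Mode ≈ 90 + (17/(17+21)) × 15 = 90 + 6.7105 = 96.7105

96.71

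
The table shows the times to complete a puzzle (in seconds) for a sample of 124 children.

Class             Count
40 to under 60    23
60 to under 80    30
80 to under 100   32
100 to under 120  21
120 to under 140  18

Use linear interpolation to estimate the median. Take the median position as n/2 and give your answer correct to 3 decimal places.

85.625

Cumulative frequencies: 23, 53, 85, 106, 124
n = 124; position = n/2 = 62.
This falls in the class 80 to under 100: L = 80, F = 53, f = 32, h = 20.
Median ≈ 80 + ((62 − 53) / 32) × 20 = 85.6250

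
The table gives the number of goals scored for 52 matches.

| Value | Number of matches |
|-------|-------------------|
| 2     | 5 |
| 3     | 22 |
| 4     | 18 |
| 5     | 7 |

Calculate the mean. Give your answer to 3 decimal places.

3.519

Values: 2, 3, 4, 5
Σfx = 5×2 + 22×3 + 18×4 + 7×5 = 183
n = Σf = 52
Mean = 183 / 52 = 3.5192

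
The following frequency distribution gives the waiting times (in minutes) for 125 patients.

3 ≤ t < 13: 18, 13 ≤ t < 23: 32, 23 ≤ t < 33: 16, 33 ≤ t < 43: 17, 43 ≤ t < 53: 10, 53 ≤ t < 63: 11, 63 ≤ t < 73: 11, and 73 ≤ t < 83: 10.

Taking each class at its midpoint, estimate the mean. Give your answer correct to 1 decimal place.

Midpoints: 8, 18, 28, 38, 48, 58, 68, 78
Σfm = 18×8 + 32×18 + 16×28 + 17×38 + 10×48 + 11×58 + 11×68 + 10×78 = 4460
n = Σf = 125
Mean = 4460 / 125 = 35.6800

35.7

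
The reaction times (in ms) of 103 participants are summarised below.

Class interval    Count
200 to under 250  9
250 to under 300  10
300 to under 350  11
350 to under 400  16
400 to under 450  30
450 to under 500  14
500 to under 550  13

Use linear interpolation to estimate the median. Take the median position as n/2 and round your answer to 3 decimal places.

409.167

Cumulative frequencies: 9, 19, 30, 46, 76, 90, 103
n = 103; position = n/2 = 51.5.
This falls in the class 400 to under 450: L = 400, F = 46, f = 30, h = 50.
Median ≈ 400 + ((51.5 − 46) / 30) × 50 = 409.1667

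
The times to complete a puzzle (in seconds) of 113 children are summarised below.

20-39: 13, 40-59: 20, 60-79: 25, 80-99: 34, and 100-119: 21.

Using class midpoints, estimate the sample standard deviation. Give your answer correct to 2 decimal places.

Midpoints: 29.5, 49.5, 69.5, 89.5, 109.5
n = 113, Σfm = 8453.5, mean = 74.8097
Σfm² = 705218.25
Σf(m − x̄)² = Σfm² − (Σfm)²/n = 705218.25 − 8453.5²/113 = 72814.1593
Sample variance = 72814.1593 / 112 = 650.1264
Standard deviation = √650.1264 = 25.4976

25.50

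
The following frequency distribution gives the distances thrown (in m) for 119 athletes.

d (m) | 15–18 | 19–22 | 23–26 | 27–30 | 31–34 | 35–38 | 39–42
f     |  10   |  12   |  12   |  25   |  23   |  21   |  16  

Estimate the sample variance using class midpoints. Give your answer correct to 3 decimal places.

51.856

Midpoints: 16.5, 20.5, 24.5, 28.5, 32.5, 36.5, 40.5
n = 119, Σfm = 3579.5, mean = 30.0798
Σfm² = 113789.75
Σf(m − x̄)² = Σfm² − (Σfm)²/n = 113789.75 − 3579.5²/119 = 6118.9916
Sample variance = 6118.9916 / 118 = 51.8559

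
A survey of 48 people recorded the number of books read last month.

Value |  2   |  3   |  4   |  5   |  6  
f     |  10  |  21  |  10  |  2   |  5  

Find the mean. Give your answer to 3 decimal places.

3.396

Values: 2, 3, 4, 5, 6
Σfx = 10×2 + 21×3 + 10×4 + 2×5 + 5×6 = 163
n = Σf = 48
Mean = 163 / 48 = 3.3958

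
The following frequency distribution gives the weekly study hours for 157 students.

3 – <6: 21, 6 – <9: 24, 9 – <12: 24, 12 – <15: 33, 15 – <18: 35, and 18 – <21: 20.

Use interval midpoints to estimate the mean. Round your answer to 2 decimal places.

Midpoints: 4.5, 7.5, 10.5, 13.5, 16.5, 19.5
Σfm = 21×4.5 + 24×7.5 + 24×10.5 + 33×13.5 + 35×16.5 + 20×19.5 = 1939.5
n = Σf = 157
Mean = 1939.5 / 157 = 12.3535

12.35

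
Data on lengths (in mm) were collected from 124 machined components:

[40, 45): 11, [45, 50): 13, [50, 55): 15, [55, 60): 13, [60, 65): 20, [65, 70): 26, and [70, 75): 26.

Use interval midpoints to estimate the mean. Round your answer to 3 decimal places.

Midpoints: 42.5, 47.5, 52.5, 57.5, 62.5, 67.5, 72.5
Σfm = 11×42.5 + 13×47.5 + 15×52.5 + 13×57.5 + 20×62.5 + 26×67.5 + 26×72.5 = 7510
n = Σf = 124
Mean = 7510 / 124 = 60.5645

60.565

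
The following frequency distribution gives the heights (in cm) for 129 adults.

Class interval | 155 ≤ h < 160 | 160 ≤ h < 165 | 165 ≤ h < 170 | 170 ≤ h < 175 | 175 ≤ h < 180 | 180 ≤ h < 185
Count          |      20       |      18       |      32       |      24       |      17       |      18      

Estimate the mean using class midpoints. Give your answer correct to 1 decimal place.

Midpoints: 157.5, 162.5, 167.5, 172.5, 177.5, 182.5
Σfm = 20×157.5 + 18×162.5 + 32×167.5 + 24×172.5 + 17×177.5 + 18×182.5 = 21877.5
n = Σf = 129
Mean = 21877.5 / 129 = 169.5930

169.6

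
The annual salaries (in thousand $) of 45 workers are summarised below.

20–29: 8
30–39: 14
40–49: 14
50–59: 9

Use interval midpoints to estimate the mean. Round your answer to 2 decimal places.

39.83

Midpoints: 24.5, 34.5, 44.5, 54.5
Σfm = 8×24.5 + 14×34.5 + 14×44.5 + 9×54.5 = 1792.5
n = Σf = 45
Mean = 1792.5 / 45 = 39.8333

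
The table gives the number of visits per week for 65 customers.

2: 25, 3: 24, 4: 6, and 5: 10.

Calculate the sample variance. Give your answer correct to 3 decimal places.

Values: 2, 3, 4, 5
n = 65, Σfx = 196, mean = 3.0154
Σfx² = 662
Σf(x − x̄)² = Σfx² − (Σfx)²/n = 662 − 196²/65 = 70.9846
Sample variance = 70.9846 / 64 = 1.1091

1.109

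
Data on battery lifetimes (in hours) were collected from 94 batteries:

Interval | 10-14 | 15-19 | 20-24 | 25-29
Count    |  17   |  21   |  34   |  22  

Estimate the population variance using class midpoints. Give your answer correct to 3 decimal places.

26.440

Midpoints: 12, 17, 22, 27
n = 94, Σfm = 1903, mean = 20.2447
Σfm² = 41011
Σf(m − x̄)² = Σfm² − (Σfm)²/n = 41011 − 1903²/94 = 2485.3723
Population variance = 2485.3723 / 94 = 26.4401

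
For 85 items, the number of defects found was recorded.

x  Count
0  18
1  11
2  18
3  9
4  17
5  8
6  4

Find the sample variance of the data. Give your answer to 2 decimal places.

Values: 0, 1, 2, 3, 4, 5, 6
n = 85, Σfx = 206, mean = 2.4235
Σfx² = 780
Σf(x − x̄)² = Σfx² − (Σfx)²/n = 780 − 206²/85 = 280.7529
Sample variance = 280.7529 / 84 = 3.3423

3.34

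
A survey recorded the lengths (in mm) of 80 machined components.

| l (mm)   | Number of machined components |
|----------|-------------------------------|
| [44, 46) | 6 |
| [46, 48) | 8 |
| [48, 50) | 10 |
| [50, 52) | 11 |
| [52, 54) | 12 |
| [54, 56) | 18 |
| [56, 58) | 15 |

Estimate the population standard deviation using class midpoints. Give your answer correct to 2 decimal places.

3.77

Midpoints: 45, 47, 49, 51, 53, 55, 57
n = 80, Σfm = 4178, mean = 52.2250
Σfm² = 219336
Σf(m − x̄)² = Σfm² − (Σfm)²/n = 219336 − 4178²/80 = 1139.9500
Population variance = 1139.9500 / 80 = 14.2494
Standard deviation = √14.2494 = 3.7748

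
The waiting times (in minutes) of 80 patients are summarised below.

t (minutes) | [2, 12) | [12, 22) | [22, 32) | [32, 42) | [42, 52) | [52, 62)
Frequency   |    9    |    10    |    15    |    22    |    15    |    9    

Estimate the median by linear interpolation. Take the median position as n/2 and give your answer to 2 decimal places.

Cumulative frequencies: 9, 19, 34, 56, 71, 80
n = 80; position = n/2 = 40.
This falls in the class [32, 42): L = 32, F = 34, f = 22, h = 10.
Median ≈ 32 + ((40 − 34) / 22) × 10 = 34.7273

34.73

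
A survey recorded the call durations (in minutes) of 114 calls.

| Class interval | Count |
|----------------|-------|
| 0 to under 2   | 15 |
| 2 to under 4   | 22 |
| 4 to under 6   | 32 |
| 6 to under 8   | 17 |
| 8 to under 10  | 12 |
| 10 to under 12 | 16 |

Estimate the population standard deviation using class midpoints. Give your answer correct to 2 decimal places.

Midpoints: 1, 3, 5, 7, 9, 11
n = 114, Σfm = 644, mean = 5.6491
Σfm² = 4754
Σf(m − x̄)² = Σfm² − (Σfm)²/n = 4754 − 644²/114 = 1115.9649
Population variance = 1115.9649 / 114 = 9.7892
Standard deviation = √9.7892 = 3.1288

3.13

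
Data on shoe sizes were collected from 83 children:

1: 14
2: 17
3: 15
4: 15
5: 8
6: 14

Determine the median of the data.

3

Cumulative frequencies: 14, 31, 46, 61, 69, 83
n = 83, so the median is the value in position (n+1)/2 = 42.
Position 42 falls at value 3.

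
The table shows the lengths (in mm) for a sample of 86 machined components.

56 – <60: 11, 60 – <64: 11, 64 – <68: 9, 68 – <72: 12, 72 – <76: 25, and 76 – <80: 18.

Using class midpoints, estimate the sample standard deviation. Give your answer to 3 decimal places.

6.845

Midpoints: 58, 62, 66, 70, 74, 78
n = 86, Σfm = 6008, mean = 69.8605
Σfm² = 423704
Σf(m − x̄)² = Σfm² − (Σfm)²/n = 423704 − 6008²/86 = 3982.3256
Sample variance = 3982.3256 / 85 = 46.8509
Standard deviation = √46.8509 = 6.8448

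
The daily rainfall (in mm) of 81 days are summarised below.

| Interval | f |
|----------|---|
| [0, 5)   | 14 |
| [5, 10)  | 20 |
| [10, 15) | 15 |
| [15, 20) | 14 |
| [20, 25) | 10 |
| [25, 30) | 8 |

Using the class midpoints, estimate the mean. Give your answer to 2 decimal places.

Midpoints: 2.5, 7.5, 12.5, 17.5, 22.5, 27.5
Σfm = 14×2.5 + 20×7.5 + 15×12.5 + 14×17.5 + 10×22.5 + 8×27.5 = 1062.5
n = Σf = 81
Mean = 1062.5 / 81 = 13.1173

13.12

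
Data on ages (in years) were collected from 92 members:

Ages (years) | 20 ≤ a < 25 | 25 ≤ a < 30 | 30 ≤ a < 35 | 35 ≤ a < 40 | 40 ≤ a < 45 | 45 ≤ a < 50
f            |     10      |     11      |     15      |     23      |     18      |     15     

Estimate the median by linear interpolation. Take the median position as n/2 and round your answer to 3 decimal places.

37.174

Cumulative frequencies: 10, 21, 36, 59, 77, 92
n = 92; position = n/2 = 46.
This falls in the class 35 ≤ a < 40: L = 35, F = 36, f = 23, h = 5.
Median ≈ 35 + ((46 − 36) / 23) × 5 = 37.1739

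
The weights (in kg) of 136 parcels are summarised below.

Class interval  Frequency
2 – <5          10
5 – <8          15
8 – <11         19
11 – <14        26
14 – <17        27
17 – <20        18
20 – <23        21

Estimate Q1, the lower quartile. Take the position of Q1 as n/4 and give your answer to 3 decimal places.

9.421

Cumulative frequencies: 10, 25, 44, 70, 97, 115, 136
n = 136; position = n/4 = 34.
This falls in the class 8 – <11: L = 8, F = 25, f = 19, h = 3.
Lower quartile ≈ 8 + ((34 − 25) / 19) × 3 = 9.4211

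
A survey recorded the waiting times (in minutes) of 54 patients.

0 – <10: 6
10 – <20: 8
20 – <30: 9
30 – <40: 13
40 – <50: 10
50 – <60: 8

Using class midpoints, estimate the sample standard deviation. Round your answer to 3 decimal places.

Midpoints: 5, 15, 25, 35, 45, 55
n = 54, Σfm = 1720, mean = 31.8519
Σfm² = 67950
Σf(m − x̄)² = Σfm² − (Σfm)²/n = 67950 − 1720²/54 = 13164.8148
Sample variance = 13164.8148 / 53 = 248.3927
Standard deviation = √248.3927 = 15.7605

15.760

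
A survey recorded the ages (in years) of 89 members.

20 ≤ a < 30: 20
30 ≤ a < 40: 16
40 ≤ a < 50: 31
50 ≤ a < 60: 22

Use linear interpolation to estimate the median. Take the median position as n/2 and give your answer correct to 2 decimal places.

Cumulative frequencies: 20, 36, 67, 89
n = 89; position = n/2 = 44.5.
This falls in the class 40 ≤ a < 50: L = 40, F = 36, f = 31, h = 10.
Median ≈ 40 + ((44.5 − 36) / 31) × 10 = 42.7419

42.74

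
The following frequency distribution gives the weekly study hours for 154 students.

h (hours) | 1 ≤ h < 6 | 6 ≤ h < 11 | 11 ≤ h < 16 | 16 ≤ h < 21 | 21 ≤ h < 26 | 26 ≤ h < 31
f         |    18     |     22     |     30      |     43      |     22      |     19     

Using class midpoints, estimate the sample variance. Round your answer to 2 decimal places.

Midpoints: 3.5, 8.5, 13.5, 18.5, 23.5, 28.5
n = 154, Σfm = 2509, mean = 16.2922
Σfm² = 49576.5
Σf(m − x̄)² = Σfm² − (Σfm)²/n = 49576.5 − 2509²/154 = 8699.3506
Sample variance = 8699.3506 / 153 = 56.8585

56.86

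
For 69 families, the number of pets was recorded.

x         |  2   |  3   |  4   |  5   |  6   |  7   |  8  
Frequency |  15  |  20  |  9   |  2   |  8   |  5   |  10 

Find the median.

3

Cumulative frequencies: 15, 35, 44, 46, 54, 59, 69
n = 69, so the median is the value in position (n+1)/2 = 35.
Position 35 falls at value 3.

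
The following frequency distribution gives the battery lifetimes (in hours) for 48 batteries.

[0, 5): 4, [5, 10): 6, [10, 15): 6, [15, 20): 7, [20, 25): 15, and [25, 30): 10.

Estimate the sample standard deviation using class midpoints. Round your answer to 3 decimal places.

Midpoints: 2.5, 7.5, 12.5, 17.5, 22.5, 27.5
n = 48, Σfm = 865, mean = 18.0208
Σfm² = 18600
Σf(m − x̄)² = Σfm² − (Σfm)²/n = 18600 − 865²/48 = 3011.9792
Sample variance = 3011.9792 / 47 = 64.0847
Standard deviation = √64.0847 = 8.0053

8.005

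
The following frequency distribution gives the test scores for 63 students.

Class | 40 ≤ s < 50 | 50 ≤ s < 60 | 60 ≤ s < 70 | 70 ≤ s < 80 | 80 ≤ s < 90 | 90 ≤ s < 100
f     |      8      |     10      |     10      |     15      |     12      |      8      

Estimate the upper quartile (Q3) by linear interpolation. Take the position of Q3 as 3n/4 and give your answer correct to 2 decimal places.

83.54

Cumulative frequencies: 8, 18, 28, 43, 55, 63
n = 63; position = 3n/4 = 47.25.
This falls in the class 80 ≤ s < 90: L = 80, F = 43, f = 12, h = 10.
Upper quartile ≈ 80 + ((47.25 − 43) / 12) × 10 = 83.5417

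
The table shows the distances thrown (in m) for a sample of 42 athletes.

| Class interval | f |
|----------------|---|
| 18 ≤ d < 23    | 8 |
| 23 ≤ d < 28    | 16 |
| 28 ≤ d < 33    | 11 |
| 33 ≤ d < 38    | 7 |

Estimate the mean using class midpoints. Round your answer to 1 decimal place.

Midpoints: 20.5, 25.5, 30.5, 35.5
Σfm = 8×20.5 + 16×25.5 + 11×30.5 + 7×35.5 = 1156
n = Σf = 42
Mean = 1156 / 42 = 27.5238

27.5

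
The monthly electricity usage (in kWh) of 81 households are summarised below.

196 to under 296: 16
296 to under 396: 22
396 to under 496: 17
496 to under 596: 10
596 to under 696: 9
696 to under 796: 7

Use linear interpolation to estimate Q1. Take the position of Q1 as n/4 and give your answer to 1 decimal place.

315.3

Cumulative frequencies: 16, 38, 55, 65, 74, 81
n = 81; position = n/4 = 20.25.
This falls in the class 296 to under 396: L = 296, F = 16, f = 22, h = 100.
Lower quartile ≈ 296 + ((20.25 − 16) / 22) × 100 = 315.3182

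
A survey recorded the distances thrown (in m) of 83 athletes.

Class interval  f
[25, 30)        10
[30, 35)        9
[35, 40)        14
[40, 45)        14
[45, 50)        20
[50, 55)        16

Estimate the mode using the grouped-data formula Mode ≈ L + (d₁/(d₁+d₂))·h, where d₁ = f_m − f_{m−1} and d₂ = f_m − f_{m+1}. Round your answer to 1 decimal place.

48.0

Modal class: [45, 50) (highest frequency 20).
d₁ = 20 − 14 = 6, d₂ = 20 − 16 = 4
Mode ≈ 45 + (6/(6+4)) × 5 = 45 + 3.0000 = 48.0000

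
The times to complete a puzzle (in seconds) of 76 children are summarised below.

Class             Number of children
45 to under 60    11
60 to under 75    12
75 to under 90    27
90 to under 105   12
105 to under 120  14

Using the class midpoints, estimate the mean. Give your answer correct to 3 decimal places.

Midpoints: 52.5, 67.5, 82.5, 97.5, 112.5
Σfm = 11×52.5 + 12×67.5 + 27×82.5 + 12×97.5 + 14×112.5 = 6360
n = Σf = 76
Mean = 6360 / 76 = 83.6842

83.684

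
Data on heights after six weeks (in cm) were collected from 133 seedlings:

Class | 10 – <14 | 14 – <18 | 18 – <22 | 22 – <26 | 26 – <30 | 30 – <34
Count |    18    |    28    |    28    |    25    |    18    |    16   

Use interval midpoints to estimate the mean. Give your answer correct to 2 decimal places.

Midpoints: 12, 16, 20, 24, 28, 32
Σfm = 18×12 + 28×16 + 28×20 + 25×24 + 18×28 + 16×32 = 2840
n = Σf = 133
Mean = 2840 / 133 = 21.3534

21.35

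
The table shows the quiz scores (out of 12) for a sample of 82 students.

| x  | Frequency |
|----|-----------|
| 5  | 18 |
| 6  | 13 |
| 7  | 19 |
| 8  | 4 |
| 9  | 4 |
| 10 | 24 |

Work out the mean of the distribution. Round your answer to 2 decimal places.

7.43

Values: 5, 6, 7, 8, 9, 10
Σfx = 18×5 + 13×6 + 19×7 + 4×8 + 4×9 + 24×10 = 609
n = Σf = 82
Mean = 609 / 82 = 7.4268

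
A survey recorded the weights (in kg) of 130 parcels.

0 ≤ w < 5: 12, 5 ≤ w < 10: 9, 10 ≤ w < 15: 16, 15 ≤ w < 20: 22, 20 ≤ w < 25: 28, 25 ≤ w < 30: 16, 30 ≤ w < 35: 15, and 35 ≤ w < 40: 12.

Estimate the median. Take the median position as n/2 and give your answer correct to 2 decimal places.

Cumulative frequencies: 12, 21, 37, 59, 87, 103, 118, 130
n = 130; position = n/2 = 65.
This falls in the class 20 ≤ w < 25: L = 20, F = 59, f = 28, h = 5.
Median ≈ 20 + ((65 − 59) / 28) × 5 = 21.0714

21.07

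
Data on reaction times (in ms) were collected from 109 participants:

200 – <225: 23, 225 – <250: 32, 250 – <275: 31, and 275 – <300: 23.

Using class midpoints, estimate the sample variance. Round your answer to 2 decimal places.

Midpoints: 212.5, 237.5, 262.5, 287.5
n = 109, Σfm = 27237.5, mean = 249.8853
Σfm² = 6880781.25
Σf(m − x̄)² = Σfm² − (Σfm)²/n = 6880781.25 − 27237.5²/109 = 74529.8165
Sample variance = 74529.8165 / 108 = 690.0909

690.09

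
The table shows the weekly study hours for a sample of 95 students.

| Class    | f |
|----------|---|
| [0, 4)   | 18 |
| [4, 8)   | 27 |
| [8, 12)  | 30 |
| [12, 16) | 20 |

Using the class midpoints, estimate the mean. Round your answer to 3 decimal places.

Midpoints: 2, 6, 10, 14
Σfm = 18×2 + 27×6 + 30×10 + 20×14 = 778
n = Σf = 95
Mean = 778 / 95 = 8.1895

8.189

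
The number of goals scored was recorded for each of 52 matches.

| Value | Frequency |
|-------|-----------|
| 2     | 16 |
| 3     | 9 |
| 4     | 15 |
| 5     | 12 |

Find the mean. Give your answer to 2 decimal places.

3.44

Values: 2, 3, 4, 5
Σfx = 16×2 + 9×3 + 15×4 + 12×5 = 179
n = Σf = 52
Mean = 179 / 52 = 3.4423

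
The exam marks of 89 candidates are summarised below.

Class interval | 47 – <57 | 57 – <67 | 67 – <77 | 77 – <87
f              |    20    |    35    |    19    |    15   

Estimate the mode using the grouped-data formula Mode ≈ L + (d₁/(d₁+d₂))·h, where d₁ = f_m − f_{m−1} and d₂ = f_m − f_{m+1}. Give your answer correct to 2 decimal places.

Modal class: 57 – <67 (highest frequency 35).
d₁ = 35 − 20 = 15, d₂ = 35 − 19 = 16
Mode ≈ 57 + (15/(15+16)) × 10 = 57 + 4.8387 = 61.8387

61.84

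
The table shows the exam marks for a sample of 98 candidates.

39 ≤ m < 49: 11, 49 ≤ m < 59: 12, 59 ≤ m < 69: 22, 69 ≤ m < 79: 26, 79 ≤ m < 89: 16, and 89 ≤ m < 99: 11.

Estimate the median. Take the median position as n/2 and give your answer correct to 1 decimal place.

Cumulative frequencies: 11, 23, 45, 71, 87, 98
n = 98; position = n/2 = 49.
This falls in the class 69 ≤ m < 79: L = 69, F = 45, f = 26, h = 10.
Median ≈ 69 + ((49 − 45) / 26) × 10 = 70.5385

70.5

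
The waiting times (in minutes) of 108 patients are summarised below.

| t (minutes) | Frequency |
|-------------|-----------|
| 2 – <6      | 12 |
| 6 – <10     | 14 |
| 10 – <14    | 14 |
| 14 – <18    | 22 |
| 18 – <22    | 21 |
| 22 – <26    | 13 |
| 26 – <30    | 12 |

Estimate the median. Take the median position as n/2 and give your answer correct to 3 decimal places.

16.545

Cumulative frequencies: 12, 26, 40, 62, 83, 96, 108
n = 108; position = n/2 = 54.
This falls in the class 14 – <18: L = 14, F = 40, f = 22, h = 4.
Median ≈ 14 + ((54 − 40) / 22) × 4 = 16.5455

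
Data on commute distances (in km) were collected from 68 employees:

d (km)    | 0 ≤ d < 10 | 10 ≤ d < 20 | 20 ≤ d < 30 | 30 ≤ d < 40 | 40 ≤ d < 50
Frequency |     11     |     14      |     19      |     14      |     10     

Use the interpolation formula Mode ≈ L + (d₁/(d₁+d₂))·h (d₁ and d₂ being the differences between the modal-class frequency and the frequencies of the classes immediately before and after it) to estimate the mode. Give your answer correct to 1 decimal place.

Modal class: 20 ≤ d < 30 (highest frequency 19).
d₁ = 19 − 14 = 5, d₂ = 19 − 14 = 5
Mode ≈ 20 + (5/(5+5)) × 10 = 20 + 5.0000 = 25.0000

25.0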